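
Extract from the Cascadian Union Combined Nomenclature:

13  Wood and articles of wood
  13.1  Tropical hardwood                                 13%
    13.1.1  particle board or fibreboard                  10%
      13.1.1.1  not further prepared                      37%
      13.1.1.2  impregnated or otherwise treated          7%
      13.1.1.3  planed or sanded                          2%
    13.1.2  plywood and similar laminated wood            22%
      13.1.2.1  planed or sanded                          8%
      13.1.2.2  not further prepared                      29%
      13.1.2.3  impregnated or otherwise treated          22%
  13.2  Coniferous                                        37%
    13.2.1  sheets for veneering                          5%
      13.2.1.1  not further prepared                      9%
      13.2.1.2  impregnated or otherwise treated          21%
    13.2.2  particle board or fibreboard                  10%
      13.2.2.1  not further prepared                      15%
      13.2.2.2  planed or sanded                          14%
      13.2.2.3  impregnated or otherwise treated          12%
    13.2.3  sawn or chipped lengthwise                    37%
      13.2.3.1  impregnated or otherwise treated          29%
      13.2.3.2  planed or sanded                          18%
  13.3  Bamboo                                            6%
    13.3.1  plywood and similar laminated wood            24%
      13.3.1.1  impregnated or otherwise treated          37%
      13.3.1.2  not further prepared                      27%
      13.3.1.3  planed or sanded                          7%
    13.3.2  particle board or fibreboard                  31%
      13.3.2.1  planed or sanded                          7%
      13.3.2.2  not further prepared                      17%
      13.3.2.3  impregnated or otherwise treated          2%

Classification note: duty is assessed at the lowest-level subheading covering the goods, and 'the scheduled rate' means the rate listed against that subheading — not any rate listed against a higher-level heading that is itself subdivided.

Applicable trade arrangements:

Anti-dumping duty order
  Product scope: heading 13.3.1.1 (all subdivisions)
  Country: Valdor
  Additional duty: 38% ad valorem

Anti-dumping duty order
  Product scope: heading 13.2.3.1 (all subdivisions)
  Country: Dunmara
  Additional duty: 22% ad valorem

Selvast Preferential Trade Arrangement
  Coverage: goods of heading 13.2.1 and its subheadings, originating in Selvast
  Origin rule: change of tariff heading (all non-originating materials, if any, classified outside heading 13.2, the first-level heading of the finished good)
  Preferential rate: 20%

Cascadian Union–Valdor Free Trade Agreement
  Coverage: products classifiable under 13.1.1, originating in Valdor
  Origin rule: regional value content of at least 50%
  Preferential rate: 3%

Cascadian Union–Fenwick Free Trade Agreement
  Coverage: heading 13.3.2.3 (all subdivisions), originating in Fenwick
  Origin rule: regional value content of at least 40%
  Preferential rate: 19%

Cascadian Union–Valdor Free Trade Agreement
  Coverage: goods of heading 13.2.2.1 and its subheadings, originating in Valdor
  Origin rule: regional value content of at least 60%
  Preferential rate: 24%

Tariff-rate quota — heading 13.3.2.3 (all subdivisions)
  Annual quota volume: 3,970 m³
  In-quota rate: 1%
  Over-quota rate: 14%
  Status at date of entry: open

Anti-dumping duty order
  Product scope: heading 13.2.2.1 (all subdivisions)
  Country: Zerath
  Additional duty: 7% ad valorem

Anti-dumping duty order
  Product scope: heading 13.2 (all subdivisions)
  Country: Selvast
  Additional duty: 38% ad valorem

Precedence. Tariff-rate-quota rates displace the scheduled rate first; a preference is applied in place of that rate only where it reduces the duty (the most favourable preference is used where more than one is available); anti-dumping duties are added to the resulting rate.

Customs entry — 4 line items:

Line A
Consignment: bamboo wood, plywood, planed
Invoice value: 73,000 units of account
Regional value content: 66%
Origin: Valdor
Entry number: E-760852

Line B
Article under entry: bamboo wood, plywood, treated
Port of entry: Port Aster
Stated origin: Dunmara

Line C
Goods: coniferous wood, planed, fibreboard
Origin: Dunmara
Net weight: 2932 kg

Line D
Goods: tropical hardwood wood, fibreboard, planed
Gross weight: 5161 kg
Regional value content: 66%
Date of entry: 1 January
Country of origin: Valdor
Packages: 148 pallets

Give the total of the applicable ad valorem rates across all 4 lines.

Line A: bamboo → 13.3; plywood → 13.3.1; planed → 13.3.1.3. Scheduled 7%. Valdor agreement on 13.1.1: 13.3.1.3 not covered; Valdor agreement on 13.2.2.1: 13.3.1.3 not covered. → 7%.
Line B: bamboo → 13.3; plywood → 13.3.1; treated → 13.3.1.1. Scheduled 37%. No special measure applies. → 37%.
Line C: coniferous → 13.2; fibreboard → 13.2.2; planed → 13.2.2.2. Scheduled 14%. No special measure applies. → 14%.
Line D: tropical hardwood → 13.1; fibreboard → 13.1.1; planed → 13.1.1.3. Scheduled 2%. Valdor agreement on 13.1.1: RVC ≥ 50% → 3% available; Valdor agreement on 13.2.2.1: 13.1.1.3 not covered; preference 3% not lower than 2% → no reduction. → 2%.
Sum: 7% + 37% + 14% + 2% = 60%.

60%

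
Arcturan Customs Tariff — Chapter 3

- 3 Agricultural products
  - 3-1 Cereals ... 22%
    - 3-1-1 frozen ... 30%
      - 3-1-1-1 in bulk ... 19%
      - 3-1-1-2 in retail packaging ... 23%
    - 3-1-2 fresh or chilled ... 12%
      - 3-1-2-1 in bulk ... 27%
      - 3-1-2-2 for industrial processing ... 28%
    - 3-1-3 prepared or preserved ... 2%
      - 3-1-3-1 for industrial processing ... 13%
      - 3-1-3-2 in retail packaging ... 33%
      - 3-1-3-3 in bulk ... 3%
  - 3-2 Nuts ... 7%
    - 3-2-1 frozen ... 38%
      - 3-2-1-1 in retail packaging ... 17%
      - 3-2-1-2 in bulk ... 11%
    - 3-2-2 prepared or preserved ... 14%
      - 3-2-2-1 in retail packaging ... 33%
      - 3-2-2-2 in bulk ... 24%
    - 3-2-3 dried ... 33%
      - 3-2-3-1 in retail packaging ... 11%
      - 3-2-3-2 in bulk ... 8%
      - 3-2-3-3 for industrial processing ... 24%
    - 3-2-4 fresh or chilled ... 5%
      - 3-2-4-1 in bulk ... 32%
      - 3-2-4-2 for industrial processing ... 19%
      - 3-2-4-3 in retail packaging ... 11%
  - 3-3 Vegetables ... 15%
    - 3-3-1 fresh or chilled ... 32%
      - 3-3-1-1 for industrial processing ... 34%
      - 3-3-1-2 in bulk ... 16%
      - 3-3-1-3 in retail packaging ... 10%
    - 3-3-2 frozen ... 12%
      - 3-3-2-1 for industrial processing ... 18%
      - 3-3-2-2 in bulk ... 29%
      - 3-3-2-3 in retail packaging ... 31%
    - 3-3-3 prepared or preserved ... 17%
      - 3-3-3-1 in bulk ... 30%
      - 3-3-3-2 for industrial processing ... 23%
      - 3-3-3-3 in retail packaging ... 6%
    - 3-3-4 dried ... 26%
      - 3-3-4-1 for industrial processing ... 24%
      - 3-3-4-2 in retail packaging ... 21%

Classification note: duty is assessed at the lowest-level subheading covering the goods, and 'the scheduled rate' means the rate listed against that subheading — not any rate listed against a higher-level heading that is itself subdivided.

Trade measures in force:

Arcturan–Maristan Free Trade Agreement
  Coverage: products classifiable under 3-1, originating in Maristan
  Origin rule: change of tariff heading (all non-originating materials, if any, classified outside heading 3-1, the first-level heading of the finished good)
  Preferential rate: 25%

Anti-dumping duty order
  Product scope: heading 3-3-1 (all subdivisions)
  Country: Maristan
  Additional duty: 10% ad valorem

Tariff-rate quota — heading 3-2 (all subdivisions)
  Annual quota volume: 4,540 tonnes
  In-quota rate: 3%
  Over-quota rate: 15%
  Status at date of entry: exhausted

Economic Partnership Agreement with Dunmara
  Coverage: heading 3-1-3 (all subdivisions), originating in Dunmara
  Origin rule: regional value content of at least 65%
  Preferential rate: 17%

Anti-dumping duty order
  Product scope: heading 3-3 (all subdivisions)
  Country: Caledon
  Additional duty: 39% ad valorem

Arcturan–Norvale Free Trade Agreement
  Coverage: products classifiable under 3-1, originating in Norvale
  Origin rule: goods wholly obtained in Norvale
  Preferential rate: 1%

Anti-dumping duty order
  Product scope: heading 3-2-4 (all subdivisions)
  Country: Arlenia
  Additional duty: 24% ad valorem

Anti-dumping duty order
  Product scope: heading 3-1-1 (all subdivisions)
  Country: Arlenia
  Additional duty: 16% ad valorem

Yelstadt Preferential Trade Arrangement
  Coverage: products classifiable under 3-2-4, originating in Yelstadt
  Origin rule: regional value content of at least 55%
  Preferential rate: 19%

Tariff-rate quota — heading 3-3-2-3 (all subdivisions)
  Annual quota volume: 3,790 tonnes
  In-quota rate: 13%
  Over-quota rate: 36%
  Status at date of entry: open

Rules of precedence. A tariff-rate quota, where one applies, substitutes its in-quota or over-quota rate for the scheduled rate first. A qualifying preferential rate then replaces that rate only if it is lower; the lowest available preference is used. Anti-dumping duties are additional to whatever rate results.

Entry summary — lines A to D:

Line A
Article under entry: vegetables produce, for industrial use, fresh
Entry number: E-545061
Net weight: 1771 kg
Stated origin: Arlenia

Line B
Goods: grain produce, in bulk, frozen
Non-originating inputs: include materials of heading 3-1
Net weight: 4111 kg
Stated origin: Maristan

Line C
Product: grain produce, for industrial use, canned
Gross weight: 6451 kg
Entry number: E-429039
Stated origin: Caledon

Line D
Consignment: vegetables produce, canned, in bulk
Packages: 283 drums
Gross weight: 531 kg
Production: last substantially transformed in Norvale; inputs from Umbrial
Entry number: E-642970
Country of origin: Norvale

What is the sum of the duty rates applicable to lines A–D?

96%

Line A: vegetables → 3-3; fresh → 3-3-1; for industrial use → 3-3-1-1. Scheduled 34%. No special measure applies. → 34%.
Line B: grain → 3-1; frozen → 3-1-1; in bulk → 3-1-1-1. Scheduled 19%. Maristan agreement on 3-1: CTH not met. → 19%.
Line C: grain → 3-1; canned → 3-1-3; for industrial use → 3-1-3-1. Scheduled 13%. No special measure applies. → 13%.
Line D: vegetables → 3-3; canned → 3-3-3; in bulk → 3-3-3-1. Scheduled 30%. Norvale agreement on 3-1: 3-3-3-1 not covered. → 30%.
Sum: 34% + 19% + 13% + 30% = 96%.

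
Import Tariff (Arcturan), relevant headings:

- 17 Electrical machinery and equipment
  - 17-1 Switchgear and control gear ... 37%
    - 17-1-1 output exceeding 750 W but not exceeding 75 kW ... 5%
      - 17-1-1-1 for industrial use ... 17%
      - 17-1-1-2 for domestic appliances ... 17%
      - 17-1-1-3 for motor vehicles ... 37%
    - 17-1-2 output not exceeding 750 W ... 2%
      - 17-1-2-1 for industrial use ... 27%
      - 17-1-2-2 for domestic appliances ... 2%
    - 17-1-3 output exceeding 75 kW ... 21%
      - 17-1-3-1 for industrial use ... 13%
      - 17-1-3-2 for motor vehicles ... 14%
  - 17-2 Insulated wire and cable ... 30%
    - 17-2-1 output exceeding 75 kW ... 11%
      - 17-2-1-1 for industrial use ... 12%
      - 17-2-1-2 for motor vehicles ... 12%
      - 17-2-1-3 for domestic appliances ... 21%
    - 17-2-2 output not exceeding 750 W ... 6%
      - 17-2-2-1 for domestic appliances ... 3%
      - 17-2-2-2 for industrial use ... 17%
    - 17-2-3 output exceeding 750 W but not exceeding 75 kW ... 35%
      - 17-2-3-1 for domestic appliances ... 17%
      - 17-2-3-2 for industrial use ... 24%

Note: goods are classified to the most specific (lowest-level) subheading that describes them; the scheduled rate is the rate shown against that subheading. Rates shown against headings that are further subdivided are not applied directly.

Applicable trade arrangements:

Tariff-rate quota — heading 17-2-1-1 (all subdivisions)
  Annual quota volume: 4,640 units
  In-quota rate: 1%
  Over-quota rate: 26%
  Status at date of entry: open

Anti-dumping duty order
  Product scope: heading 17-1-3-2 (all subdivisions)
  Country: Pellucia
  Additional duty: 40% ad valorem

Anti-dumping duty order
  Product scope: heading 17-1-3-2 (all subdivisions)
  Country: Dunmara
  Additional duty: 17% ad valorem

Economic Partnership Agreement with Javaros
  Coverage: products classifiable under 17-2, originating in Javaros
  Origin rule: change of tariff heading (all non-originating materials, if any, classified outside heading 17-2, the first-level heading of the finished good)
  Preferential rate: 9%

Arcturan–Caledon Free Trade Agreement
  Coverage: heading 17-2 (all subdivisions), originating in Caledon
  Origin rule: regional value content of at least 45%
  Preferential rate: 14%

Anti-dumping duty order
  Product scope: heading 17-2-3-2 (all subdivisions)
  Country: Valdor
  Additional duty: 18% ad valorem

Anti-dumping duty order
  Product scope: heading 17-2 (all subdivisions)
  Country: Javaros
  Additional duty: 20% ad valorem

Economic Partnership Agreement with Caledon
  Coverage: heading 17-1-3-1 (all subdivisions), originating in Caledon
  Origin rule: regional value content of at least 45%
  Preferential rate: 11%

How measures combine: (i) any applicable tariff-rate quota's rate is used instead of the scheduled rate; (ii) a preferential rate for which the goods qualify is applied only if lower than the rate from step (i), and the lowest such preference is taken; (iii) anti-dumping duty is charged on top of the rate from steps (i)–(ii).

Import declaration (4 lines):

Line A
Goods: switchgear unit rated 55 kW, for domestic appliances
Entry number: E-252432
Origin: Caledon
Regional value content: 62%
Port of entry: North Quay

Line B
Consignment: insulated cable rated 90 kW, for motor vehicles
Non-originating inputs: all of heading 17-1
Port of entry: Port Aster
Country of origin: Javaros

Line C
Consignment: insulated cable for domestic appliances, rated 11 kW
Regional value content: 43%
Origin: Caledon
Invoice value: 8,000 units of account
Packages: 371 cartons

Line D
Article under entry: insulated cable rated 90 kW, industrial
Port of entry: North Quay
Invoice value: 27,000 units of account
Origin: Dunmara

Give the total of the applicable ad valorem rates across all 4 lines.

Line A: switchgear unit → 17-1; rated 55 kW → 17-1-1; for domestic appliances → 17-1-1-2. Scheduled 17%. Caledon agreement on 17-2: 17-1-1-2 not covered; Caledon agreement on 17-1-3-1: 17-1-1-2 not covered. → 17%.
Line B: insulated cable → 17-2; rated 90 kW → 17-2-1; for motor vehicles → 17-2-1-2. Scheduled 12%. Javaros agreement on 17-2: CTH met → 9% available; preferential 9%; anti-dumping (Javaros, 17-2): +20%; total 9% + 20% = 29%. → 29%.
Line C: insulated cable → 17-2; rated 11 kW → 17-2-3; for domestic appliances → 17-2-3-1. Scheduled 17%. Caledon agreement on 17-2: RVC < 45%; Caledon agreement on 17-1-3-1: 17-2-3-1 not covered. → 17%.
Line D: insulated cable → 17-2; rated 90 kW → 17-2-1; industrial → 17-2-1-1. Scheduled 12%. quota on 17-2-1-1 open → in-quota 1%. → 1%.
Sum: 17% + 29% + 17% + 1% = 64%.

64%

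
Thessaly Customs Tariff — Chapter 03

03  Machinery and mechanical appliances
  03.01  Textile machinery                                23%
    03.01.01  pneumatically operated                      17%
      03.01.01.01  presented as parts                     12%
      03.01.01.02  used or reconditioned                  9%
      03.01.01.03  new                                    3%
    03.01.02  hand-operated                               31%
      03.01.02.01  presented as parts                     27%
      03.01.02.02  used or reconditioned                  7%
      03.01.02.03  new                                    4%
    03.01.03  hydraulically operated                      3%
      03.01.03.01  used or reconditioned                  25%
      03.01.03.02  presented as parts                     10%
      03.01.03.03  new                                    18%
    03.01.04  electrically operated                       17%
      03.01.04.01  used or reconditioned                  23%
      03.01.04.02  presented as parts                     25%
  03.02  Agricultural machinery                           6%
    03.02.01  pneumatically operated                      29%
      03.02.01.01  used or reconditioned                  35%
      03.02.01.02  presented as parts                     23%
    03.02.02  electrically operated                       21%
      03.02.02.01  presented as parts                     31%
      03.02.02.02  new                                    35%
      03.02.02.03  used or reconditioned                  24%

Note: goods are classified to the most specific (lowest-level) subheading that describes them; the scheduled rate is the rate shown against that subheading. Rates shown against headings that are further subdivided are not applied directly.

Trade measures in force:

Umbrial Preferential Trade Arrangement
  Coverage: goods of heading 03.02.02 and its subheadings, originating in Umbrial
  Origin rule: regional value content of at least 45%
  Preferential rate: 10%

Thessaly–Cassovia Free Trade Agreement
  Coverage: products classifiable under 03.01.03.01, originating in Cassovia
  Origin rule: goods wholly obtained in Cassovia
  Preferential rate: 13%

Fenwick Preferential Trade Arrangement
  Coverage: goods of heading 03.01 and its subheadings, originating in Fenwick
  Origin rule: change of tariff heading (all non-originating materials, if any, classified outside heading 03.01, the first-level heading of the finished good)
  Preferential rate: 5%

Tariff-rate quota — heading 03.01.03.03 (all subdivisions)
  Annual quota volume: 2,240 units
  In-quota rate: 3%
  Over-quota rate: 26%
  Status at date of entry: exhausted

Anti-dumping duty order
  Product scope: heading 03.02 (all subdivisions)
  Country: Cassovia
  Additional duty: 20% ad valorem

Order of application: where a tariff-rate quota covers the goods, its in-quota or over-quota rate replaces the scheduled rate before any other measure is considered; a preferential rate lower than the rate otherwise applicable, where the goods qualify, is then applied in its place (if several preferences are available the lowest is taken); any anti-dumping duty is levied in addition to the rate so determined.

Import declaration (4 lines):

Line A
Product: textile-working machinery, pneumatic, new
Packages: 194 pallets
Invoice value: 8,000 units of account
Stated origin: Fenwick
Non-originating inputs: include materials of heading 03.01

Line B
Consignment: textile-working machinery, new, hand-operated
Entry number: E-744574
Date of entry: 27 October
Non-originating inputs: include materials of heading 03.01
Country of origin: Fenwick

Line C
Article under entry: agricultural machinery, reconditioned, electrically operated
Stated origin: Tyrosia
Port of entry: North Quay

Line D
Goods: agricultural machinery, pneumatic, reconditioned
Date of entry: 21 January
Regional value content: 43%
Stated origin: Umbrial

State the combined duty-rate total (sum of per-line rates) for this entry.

Line A: textile-working → 03.01; pneumatic → 03.01.01; new → 03.01.01.03. Scheduled 3%. Fenwick agreement on 03.01: CTH not met. → 3%.
Line B: textile-working → 03.01; hand-operated → 03.01.02; new → 03.01.02.03. Scheduled 4%. Fenwick agreement on 03.01: CTH not met. → 4%.
Line C: agricultural → 03.02; electrically operated → 03.02.02; reconditioned → 03.02.02.03. Scheduled 24%. No special measure applies. → 24%.
Line D: agricultural → 03.02; pneumatic → 03.02.01; reconditioned → 03.02.01.01. Scheduled 35%. Umbrial agreement on 03.02.02: 03.02.01.01 not covered. → 35%.
Sum: 3% + 4% + 24% + 35% = 66%.

66%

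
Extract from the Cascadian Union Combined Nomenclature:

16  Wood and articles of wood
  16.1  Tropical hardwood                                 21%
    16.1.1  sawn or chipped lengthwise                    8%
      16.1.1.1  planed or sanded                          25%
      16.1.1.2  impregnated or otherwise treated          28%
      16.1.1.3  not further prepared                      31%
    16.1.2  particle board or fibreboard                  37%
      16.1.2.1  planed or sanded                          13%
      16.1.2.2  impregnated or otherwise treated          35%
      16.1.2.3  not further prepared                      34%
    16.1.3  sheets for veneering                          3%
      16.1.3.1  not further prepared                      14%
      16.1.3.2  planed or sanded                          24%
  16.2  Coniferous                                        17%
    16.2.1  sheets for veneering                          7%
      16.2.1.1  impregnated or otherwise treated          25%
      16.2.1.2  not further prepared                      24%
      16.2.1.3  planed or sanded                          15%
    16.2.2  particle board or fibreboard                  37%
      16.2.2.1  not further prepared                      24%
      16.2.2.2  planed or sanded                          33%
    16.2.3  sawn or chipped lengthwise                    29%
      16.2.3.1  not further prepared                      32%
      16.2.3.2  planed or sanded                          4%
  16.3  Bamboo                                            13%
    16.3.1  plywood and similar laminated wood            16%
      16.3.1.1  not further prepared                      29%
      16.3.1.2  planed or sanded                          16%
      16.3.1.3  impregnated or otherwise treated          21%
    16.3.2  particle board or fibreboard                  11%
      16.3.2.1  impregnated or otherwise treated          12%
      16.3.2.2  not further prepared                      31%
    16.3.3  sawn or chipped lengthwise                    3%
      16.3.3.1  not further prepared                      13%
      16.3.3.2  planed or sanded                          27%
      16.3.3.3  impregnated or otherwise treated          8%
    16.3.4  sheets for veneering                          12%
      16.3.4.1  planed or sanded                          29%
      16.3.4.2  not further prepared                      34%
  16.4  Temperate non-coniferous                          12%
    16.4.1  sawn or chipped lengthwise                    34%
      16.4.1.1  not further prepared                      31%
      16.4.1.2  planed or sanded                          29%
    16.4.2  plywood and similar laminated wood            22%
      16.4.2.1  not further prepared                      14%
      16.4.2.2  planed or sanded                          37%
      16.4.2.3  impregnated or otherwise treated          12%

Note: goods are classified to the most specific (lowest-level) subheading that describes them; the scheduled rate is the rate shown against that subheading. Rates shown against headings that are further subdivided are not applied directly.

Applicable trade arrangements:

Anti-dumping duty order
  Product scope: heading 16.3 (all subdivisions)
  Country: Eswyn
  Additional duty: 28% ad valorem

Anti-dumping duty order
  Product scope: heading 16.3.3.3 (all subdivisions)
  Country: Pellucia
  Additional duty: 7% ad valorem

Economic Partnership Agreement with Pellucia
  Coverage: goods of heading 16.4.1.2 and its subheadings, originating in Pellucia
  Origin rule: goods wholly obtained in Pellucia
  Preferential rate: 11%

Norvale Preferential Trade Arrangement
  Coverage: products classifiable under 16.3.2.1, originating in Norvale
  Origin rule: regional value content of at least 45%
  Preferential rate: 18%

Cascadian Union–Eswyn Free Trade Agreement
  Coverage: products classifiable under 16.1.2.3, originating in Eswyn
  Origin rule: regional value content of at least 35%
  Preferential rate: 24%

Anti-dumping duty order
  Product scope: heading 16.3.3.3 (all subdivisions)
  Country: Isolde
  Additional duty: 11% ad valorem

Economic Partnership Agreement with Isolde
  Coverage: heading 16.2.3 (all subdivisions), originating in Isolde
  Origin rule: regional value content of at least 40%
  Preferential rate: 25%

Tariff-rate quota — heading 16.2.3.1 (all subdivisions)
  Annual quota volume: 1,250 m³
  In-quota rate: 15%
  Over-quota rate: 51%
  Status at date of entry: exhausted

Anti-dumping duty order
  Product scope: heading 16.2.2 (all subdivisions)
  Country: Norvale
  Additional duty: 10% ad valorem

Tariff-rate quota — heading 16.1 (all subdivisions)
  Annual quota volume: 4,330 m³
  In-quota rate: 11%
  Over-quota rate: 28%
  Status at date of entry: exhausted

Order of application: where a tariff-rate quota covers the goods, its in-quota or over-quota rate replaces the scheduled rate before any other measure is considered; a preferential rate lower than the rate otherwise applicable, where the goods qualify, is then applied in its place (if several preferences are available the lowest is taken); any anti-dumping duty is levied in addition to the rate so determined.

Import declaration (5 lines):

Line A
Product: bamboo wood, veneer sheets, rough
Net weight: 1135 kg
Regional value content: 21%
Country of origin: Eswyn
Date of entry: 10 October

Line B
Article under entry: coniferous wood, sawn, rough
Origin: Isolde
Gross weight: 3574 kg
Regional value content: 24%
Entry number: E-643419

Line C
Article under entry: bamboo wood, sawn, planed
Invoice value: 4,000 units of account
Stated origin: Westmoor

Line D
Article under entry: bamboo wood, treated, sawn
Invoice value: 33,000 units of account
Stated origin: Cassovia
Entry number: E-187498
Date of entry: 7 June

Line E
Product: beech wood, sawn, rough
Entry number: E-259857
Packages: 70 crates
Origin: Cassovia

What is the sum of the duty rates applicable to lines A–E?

179%

Line A: bamboo → 16.3; veneer sheets → 16.3.4; rough → 16.3.4.2. Scheduled 34%. Eswyn agreement on 16.1.2.3: 16.3.4.2 not covered; anti-dumping (Eswyn, 16.3): +28%; total 34% + 28% = 62%. → 62%.
Line B: coniferous → 16.2; sawn → 16.2.3; rough → 16.2.3.1. Scheduled 32%. quota on 16.2.3.1 exhausted → over-quota 51%; Isolde agreement on 16.2.3: RVC < 40%. → 51%.
Line C: bamboo → 16.3; sawn → 16.3.3; planed → 16.3.3.2. Scheduled 27%. No special measure applies. → 27%.
Line D: bamboo → 16.3; sawn → 16.3.3; treated → 16.3.3.3. Scheduled 8%. No special measure applies. → 8%.
Line E: beech → 16.4; sawn → 16.4.1; rough → 16.4.1.1. Scheduled 31%. No special measure applies. → 31%.
Sum: 62% + 51% + 27% + 8% + 31% = 179%.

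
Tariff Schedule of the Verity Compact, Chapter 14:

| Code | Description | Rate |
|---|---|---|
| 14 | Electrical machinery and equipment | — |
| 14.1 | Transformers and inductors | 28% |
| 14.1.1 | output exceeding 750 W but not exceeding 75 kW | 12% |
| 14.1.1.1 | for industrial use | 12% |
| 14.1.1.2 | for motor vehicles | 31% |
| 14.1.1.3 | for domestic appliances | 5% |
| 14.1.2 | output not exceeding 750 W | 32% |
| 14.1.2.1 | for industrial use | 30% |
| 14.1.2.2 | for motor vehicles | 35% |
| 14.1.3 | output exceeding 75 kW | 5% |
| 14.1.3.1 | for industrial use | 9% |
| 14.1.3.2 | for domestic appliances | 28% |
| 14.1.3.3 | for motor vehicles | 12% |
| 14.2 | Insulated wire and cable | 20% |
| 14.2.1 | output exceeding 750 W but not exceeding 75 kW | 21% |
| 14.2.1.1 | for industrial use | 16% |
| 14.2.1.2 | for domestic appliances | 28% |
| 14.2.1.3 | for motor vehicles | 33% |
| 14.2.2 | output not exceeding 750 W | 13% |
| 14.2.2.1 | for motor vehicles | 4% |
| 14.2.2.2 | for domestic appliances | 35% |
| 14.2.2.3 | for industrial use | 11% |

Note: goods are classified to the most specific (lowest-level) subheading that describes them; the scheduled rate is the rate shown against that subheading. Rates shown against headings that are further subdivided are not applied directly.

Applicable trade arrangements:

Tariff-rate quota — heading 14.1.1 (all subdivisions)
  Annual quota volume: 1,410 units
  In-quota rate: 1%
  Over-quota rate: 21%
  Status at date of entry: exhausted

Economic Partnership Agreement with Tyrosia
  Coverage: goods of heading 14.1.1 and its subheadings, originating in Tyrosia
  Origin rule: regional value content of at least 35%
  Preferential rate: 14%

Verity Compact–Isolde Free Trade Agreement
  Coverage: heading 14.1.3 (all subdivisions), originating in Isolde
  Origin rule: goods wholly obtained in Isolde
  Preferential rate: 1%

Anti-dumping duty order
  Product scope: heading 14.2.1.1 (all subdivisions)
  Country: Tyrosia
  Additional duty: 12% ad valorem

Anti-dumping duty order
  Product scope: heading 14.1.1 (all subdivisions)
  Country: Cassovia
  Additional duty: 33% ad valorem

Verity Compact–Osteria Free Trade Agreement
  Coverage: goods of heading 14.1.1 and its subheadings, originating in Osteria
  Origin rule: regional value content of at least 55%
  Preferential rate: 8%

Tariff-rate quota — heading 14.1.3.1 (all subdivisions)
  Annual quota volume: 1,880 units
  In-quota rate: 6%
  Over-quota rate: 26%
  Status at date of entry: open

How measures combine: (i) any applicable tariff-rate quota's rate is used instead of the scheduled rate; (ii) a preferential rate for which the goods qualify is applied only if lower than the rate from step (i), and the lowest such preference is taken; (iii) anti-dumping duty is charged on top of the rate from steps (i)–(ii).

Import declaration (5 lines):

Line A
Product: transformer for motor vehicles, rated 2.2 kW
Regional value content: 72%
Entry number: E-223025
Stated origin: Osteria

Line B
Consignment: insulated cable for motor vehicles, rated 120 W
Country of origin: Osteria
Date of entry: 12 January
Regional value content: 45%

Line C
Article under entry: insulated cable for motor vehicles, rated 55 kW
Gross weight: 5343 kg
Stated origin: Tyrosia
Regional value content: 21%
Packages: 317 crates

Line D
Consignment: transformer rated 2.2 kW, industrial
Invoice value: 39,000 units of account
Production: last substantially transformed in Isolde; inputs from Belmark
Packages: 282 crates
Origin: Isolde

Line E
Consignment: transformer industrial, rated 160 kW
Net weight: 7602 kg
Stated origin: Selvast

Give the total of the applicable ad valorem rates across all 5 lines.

Line A: transformer → 14.1; rated 2.2 kW → 14.1.1; for motor vehicles → 14.1.1.2. Scheduled 31%. quota on 14.1.1 exhausted → over-quota 21%; Osteria agreement on 14.1.1: RVC ≥ 55% → 8% available; preferential 8%. → 8%.
Line B: insulated cable → 14.2; rated 120 W → 14.2.2; for motor vehicles → 14.2.2.1. Scheduled 4%. Osteria agreement on 14.1.1: 14.2.2.1 not covered. → 4%.
Line C: insulated cable → 14.2; rated 55 kW → 14.2.1; for motor vehicles → 14.2.1.3. Scheduled 33%. Tyrosia agreement on 14.1.1: 14.2.1.3 not covered. → 33%.
Line D: transformer → 14.1; rated 2.2 kW → 14.1.1; industrial → 14.1.1.1. Scheduled 12%. quota on 14.1.1 exhausted → over-quota 21%; Isolde agreement on 14.1.3: 14.1.1.1 not covered. → 21%.
Line E: transformer → 14.1; rated 160 kW → 14.1.3; industrial → 14.1.3.1. Scheduled 9%. quota on 14.1.3.1 open → in-quota 6%. → 6%.
Sum: 8% + 4% + 33% + 21% + 6% = 72%.

72%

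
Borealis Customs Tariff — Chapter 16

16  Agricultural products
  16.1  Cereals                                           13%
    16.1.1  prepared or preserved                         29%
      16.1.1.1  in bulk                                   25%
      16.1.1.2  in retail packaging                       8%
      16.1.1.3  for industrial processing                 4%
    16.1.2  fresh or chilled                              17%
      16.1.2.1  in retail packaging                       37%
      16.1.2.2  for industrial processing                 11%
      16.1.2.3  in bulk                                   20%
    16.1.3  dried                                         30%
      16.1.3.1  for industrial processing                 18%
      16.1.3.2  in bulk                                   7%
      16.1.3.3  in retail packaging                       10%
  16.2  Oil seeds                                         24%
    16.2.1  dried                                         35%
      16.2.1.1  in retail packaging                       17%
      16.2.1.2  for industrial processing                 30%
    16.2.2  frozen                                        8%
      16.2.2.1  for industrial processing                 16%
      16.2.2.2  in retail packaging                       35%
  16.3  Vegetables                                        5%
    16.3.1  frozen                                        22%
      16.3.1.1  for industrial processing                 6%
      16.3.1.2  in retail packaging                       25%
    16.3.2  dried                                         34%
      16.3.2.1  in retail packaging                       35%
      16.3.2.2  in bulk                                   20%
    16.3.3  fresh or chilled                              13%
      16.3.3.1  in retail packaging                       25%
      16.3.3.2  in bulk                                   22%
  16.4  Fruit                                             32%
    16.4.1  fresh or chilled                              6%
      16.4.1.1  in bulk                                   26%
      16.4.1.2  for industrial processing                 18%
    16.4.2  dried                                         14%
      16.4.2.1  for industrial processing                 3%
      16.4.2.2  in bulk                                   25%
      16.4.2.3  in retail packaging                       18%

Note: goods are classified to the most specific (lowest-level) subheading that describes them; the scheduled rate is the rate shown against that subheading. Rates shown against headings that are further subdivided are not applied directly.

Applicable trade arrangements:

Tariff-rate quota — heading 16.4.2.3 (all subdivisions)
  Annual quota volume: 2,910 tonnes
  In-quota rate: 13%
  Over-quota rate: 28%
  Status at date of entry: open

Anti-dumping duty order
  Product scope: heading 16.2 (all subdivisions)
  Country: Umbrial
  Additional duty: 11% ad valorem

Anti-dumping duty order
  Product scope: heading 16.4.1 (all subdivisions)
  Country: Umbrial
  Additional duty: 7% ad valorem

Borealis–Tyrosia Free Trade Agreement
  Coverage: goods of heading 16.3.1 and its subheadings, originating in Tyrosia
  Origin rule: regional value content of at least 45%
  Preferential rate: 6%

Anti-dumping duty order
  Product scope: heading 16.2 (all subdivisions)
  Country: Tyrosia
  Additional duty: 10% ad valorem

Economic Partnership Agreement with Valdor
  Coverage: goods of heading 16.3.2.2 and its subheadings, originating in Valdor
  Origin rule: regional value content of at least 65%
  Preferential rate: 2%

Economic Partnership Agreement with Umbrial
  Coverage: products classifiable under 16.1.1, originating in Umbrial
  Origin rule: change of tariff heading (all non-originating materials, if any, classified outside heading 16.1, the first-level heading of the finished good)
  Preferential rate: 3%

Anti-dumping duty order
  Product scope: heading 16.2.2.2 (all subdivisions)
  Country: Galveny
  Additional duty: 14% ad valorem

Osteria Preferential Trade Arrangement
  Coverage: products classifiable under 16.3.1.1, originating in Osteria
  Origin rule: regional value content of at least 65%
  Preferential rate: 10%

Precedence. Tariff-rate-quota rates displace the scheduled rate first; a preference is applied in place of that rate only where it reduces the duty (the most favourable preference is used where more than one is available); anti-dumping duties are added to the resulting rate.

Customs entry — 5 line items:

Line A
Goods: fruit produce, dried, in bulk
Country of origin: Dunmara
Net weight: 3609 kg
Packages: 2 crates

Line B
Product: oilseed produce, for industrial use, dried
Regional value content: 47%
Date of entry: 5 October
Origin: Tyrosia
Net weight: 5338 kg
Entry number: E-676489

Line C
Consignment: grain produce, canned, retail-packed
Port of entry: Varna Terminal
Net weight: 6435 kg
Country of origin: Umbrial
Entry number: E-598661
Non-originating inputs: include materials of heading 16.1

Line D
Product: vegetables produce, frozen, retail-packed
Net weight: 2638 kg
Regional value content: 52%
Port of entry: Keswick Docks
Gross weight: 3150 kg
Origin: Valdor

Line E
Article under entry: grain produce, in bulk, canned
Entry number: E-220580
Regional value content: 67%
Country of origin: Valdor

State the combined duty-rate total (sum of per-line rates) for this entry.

123%

Line A: fruit → 16.4; dried → 16.4.2; in bulk → 16.4.2.2. Scheduled 25%. No special measure applies. → 25%.
Line B: oilseed → 16.2; dried → 16.2.1; for industrial use → 16.2.1.2. Scheduled 30%. Tyrosia agreement on 16.3.1: 16.2.1.2 not covered; anti-dumping (Tyrosia, 16.2): +10%; total 30% + 10% = 40%. → 40%.
Line C: grain → 16.1; canned → 16.1.1; retail-packed → 16.1.1.2. Scheduled 8%. Umbrial agreement on 16.1.1: CTH not met. → 8%.
Line D: vegetables → 16.3; frozen → 16.3.1; retail-packed → 16.3.1.2. Scheduled 25%. Valdor agreement on 16.3.2.2: 16.3.1.2 not covered. → 25%.
Line E: grain → 16.1; canned → 16.1.1; in bulk → 16.1.1.1. Scheduled 25%. Valdor agreement on 16.3.2.2: 16.1.1.1 not covered. → 25%.
Sum: 25% + 40% + 8% + 25% + 25% = 123%.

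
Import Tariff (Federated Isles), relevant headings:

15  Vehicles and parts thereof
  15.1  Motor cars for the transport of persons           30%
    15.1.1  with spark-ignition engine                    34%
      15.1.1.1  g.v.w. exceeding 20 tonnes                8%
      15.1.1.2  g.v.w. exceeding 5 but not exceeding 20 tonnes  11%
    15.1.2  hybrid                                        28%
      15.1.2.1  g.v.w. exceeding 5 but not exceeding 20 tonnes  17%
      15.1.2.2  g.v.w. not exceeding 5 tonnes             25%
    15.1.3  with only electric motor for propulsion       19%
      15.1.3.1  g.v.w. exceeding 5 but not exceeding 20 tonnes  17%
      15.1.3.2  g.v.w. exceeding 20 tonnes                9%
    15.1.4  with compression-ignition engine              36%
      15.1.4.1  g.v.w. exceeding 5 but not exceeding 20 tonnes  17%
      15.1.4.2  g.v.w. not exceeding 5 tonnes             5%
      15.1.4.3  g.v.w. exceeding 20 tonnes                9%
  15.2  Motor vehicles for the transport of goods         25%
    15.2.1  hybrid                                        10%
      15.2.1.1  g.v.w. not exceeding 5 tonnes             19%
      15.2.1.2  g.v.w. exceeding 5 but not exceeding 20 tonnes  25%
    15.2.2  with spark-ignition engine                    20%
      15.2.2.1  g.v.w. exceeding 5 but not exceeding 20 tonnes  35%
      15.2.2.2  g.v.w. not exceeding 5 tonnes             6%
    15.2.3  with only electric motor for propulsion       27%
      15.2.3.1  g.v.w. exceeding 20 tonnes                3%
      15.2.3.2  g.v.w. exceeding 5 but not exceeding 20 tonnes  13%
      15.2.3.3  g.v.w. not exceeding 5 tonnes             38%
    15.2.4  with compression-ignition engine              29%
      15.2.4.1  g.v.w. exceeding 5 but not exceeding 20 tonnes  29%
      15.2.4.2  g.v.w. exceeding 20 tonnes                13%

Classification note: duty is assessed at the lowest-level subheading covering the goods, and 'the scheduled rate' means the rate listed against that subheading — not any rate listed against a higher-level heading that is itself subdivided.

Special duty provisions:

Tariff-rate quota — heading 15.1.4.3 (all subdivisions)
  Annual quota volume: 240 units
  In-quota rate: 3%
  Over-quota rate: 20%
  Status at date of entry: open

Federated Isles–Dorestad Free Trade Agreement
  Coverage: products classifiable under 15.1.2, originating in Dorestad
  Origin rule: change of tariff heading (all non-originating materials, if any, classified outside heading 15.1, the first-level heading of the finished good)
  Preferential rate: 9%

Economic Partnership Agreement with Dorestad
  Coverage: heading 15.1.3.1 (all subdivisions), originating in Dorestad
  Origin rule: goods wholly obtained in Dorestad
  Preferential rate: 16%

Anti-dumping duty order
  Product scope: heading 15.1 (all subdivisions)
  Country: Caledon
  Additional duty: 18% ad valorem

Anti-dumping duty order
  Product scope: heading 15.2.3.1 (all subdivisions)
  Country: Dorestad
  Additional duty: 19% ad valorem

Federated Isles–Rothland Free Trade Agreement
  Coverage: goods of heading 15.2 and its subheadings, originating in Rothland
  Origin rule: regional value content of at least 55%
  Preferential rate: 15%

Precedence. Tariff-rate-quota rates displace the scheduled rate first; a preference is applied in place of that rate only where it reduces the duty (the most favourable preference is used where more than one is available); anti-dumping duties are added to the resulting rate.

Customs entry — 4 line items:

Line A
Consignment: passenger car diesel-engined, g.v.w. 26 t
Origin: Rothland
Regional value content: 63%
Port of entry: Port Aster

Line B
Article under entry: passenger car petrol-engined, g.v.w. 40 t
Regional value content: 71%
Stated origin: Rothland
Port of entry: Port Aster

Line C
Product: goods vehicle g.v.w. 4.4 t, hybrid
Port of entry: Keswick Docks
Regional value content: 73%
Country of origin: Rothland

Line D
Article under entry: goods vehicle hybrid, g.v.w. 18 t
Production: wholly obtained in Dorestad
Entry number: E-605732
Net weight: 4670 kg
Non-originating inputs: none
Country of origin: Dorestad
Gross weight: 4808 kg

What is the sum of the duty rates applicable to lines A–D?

51%

Line A: passenger car → 15.1; diesel-engined → 15.1.4; g.v.w. 26 t → 15.1.4.3. Scheduled 9%. quota on 15.1.4.3 open → in-quota 3%; Rothland agreement on 15.2: 15.1.4.3 not covered. → 3%.
Line B: passenger car → 15.1; petrol-engined → 15.1.1; g.v.w. 40 t → 15.1.1.1. Scheduled 8%. Rothland agreement on 15.2: 15.1.1.1 not covered. → 8%.
Line C: goods vehicle → 15.2; hybrid → 15.2.1; g.v.w. 4.4 t → 15.2.1.1. Scheduled 19%. Rothland agreement on 15.2: RVC ≥ 55% → 15% available; preferential 15%. → 15%.
Line D: goods vehicle → 15.2; hybrid → 15.2.1; g.v.w. 18 t → 15.2.1.2. Scheduled 25%. Dorestad agreement on 15.1.2: 15.2.1.2 not covered; Dorestad agreement on 15.1.3.1: 15.2.1.2 not covered. → 25%.
Sum: 3% + 8% + 15% + 25% = 51%.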